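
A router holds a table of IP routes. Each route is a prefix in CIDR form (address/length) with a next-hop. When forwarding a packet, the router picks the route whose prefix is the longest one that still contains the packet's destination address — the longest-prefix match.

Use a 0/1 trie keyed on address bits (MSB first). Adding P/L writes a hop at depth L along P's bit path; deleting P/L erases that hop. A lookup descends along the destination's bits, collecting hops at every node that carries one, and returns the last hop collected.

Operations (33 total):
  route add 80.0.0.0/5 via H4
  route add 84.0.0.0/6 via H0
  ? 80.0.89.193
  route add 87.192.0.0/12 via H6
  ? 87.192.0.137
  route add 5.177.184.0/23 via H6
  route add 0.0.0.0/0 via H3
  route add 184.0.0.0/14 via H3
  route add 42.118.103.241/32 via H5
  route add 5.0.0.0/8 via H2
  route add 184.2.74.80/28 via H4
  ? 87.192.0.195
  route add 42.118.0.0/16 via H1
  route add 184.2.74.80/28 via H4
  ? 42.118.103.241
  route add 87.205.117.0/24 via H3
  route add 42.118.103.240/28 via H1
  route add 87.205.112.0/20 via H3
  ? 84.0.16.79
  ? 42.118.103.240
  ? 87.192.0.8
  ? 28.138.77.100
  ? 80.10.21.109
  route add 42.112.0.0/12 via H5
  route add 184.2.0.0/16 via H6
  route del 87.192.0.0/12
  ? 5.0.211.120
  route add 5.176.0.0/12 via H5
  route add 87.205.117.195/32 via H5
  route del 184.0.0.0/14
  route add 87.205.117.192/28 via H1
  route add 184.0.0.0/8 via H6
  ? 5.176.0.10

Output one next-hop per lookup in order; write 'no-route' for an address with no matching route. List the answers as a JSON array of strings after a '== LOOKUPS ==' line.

Apply in order:
  add 80.0.0.0/5 -> H4 at depth 5
  add 84.0.0.0/6 -> H0 at depth 6
  Q 80.0.89.193: descend 01010 ; hops seen [H4] ; pick H4
  add 87.192.0.0/12 -> H6 at depth 12
  Q 87.192.0.137: descend 010101111100 ; hops seen [H4,H0,H6] ; pick H6
  add 5.177.184.0/23 -> H6 at depth 23
  add 0.0.0.0/0 -> H3 at depth 0
  add 184.0.0.0/14 -> H3 at depth 14
  add 42.118.103.241/32 -> H5 at depth 32
  add 5.0.0.0/8 -> H2 at depth 8
  add 184.2.74.80/28 -> H4 at depth 28
  Q 87.192.0.195: descend 010101111100 ; hops seen [H3,H4,H0,H6] ; pick H6
  add 42.118.0.0/16 -> H1 at depth 16
  add 184.2.74.80/28 -> H4 at depth 28
  Q 42.118.103.241: descend 00101010011101100110011111110001 ; hops seen [H3,H1,H5] ; pick H5
  add 87.205.117.0/24 -> H3 at depth 24
  add 42.118.103.240/28 -> H1 at depth 28
  add 87.205.112.0/20 -> H3 at depth 20
  Q 84.0.16.79: descend 010101 ; hops seen [H3,H4,H0] ; pick H0
  Q 42.118.103.240: descend 0010101001110110011001111111000 ; hops seen [H3,H1,H1] ; pick H1
  Q 87.192.0.8: descend 010101111100 ; hops seen [H3,H4,H0,H6] ; pick H6
  Q 28.138.77.100: descend 000 ; hops seen [H3] ; pick H3
  Q 80.10.21.109: descend 01010 ; hops seen [H3,H4] ; pick H4
  add 42.112.0.0/12 -> H5 at depth 12
  add 184.2.0.0/16 -> H6 at depth 16
  - 87.192.0.0/12 clear@12
  Q 5.0.211.120: descend 00000101 ; hops seen [H3,H2] ; pick H2
  add 5.176.0.0/12 -> H5 at depth 12
  add 87.205.117.195/32 -> H5 at depth 32
  - 184.0.0.0/14 clear@14
  add 87.205.117.192/28 -> H1 at depth 28
  add 184.0.0.0/8 -> H6 at depth 8
  Q 5.176.0.10: descend 000001011011000 ; hops seen [H3,H2,H5] ; pick H5

== LOOKUPS ==
["H4","H6","H6","H5","H0","H1","H6","H3","H4","H2","H5"]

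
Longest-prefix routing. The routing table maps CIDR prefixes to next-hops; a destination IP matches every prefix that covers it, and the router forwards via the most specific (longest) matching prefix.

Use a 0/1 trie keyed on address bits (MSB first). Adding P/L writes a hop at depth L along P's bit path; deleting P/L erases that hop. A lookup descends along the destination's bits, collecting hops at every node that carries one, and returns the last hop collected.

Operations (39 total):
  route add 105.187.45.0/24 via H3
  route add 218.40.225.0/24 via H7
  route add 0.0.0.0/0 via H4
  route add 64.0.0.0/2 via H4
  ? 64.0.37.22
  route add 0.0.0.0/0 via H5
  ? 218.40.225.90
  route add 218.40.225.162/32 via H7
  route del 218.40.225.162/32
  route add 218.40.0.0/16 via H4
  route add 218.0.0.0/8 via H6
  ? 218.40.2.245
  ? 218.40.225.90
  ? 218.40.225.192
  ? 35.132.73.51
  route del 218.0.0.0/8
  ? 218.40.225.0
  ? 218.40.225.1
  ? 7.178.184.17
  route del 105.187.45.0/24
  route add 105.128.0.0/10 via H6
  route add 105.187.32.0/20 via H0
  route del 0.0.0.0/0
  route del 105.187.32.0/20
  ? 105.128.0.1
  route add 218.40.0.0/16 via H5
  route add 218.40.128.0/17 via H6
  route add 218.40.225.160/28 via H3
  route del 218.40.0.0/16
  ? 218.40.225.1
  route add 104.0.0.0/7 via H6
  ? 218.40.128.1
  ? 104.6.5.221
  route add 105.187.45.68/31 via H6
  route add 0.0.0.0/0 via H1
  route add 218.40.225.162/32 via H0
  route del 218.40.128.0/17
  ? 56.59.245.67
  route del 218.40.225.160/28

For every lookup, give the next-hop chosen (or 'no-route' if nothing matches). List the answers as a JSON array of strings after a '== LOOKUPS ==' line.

Trace:
  add 105.187.45.0/24 -> H3 at depth 24
  add 218.40.225.0/24 -> H7 at depth 24
  add 0.0.0.0/0 -> H4 at depth 0
  add 64.0.0.0/2 -> H4 at depth 2
  ? 64.0.37.22  path d0:H4→d1:-→d2:H4  best=H4
  add 0.0.0.0/0 -> H5 at depth 0
  ? 218.40.225.90  path d0:H5→d1:-→d2:-→d3:-→d4:-→d5:-→d6:-→d7:-→d8:-→d9:-→d10:-→d11:-→d12:-→d13:-→d14:-→d15:-→d16:-→d17:-→d18:-→d19:-→d20:-→d21:-→d22:-→d23:-→d24:H7  best=H7
  add 218.40.225.162/32 -> H7 at depth 32
  - 218.40.225.162/32 clear@32
  add 218.40.0.0/16 -> H4 at depth 16
  add 218.0.0.0/8 -> H6 at depth 8
  ? 218.40.2.245  path d0:H5→d1:-→d2:-→d3:-→d4:-→d5:-→d6:-→d7:-→d8:H6→d9:-→d10:-→d11:-→d12:-→d13:-→d14:-→d15:-→d16:H4  best=H4
  ? 218.40.225.90  path d0:H5→d1:-→d2:-→d3:-→d4:-→d5:-→d6:-→d7:-→d8:H6→d9:-→d10:-→d11:-→d12:-→d13:-→d14:-→d15:-→d16:H4→d17:-→d18:-→d19:-→d20:-→d21:-→d22:-→d23:-→d24:H7  best=H7
  ? 218.40.225.192  path d0:H5→d1:-→d2:-→d3:-→d4:-→d5:-→d6:-→d7:-→d8:H6→d9:-→d10:-→d11:-→d12:-→d13:-→d14:-→d15:-→d16:H4→d17:-→d18:-→d19:-→d20:-→d21:-→d22:-→d23:-→d24:H7→d25:-  best=H7
  ? 35.132.73.51  path d0:H5→d1:-  best=H5
  - 218.0.0.0/8 clear@8
  ? 218.40.225.0  path d0:H5→d1:-→d2:-→d3:-→d4:-→d5:-→d6:-→d7:-→d8:-→d9:-→d10:-→d11:-→d12:-→d13:-→d14:-→d15:-→d16:H4→d17:-→d18:-→d19:-→d20:-→d21:-→d22:-→d23:-→d24:H7  best=H7
  ? 218.40.225.1  path d0:H5→d1:-→d2:-→d3:-→d4:-→d5:-→d6:-→d7:-→d8:-→d9:-→d10:-→d11:-→d12:-→d13:-→d14:-→d15:-→d16:H4→d17:-→d18:-→d19:-→d20:-→d21:-→d22:-→d23:-→d24:H7  best=H7
  ? 7.178.184.17  path d0:H5→d1:-  best=H5
  - 105.187.45.0/24 clear@24
  add 105.128.0.0/10 -> H6 at depth 10
  add 105.187.32.0/20 -> H0 at depth 20
  - 0.0.0.0/0 clear@0
  - 105.187.32.0/20 clear@20
  ? 105.128.0.1  path d0:-→d1:-→d2:H4→d3:-→d4:-→d5:-→d6:-→d7:-→d8:-→d9:-→d10:H6  best=H6
  add 218.40.0.0/16 -> H5 at depth 16
  add 218.40.128.0/17 -> H6 at depth 17
  add 218.40.225.160/28 -> H3 at depth 28
  - 218.40.0.0/16 clear@16
  ? 218.40.225.1  path d0:-→d1:-→d2:-→d3:-→d4:-→d5:-→d6:-→d7:-→d8:-→d9:-→d10:-→d11:-→d12:-→d13:-→d14:-→d15:-→d16:-→d17:H6→d18:-→d19:-→d20:-→d21:-→d22:-→d23:-→d24:H7  best=H7
  add 104.0.0.0/7 -> H6 at depth 7
  ? 218.40.128.1  path d0:-→d1:-→d2:-→d3:-→d4:-→d5:-→d6:-→d7:-→d8:-→d9:-→d10:-→d11:-→d12:-→d13:-→d14:-→d15:-→d16:-→d17:H6  best=H6
  ? 104.6.5.221  path d0:-→d1:-→d2:H4→d3:-→d4:-→d5:-→d6:-→d7:H6  best=H6
  add 105.187.45.68/31 -> H6 at depth 31
  add 0.0.0.0/0 -> H1 at depth 0
  add 218.40.225.162/32 -> H0 at depth 32
  - 218.40.128.0/17 clear@17
  ? 56.59.245.67  path d0:H1→d1:-  best=H1
  - 218.40.225.160/28 clear@28

== LOOKUPS ==
["H4","H7","H4","H7","H7","H5","H7","H7","H5","H6","H7","H6","H6","H1"]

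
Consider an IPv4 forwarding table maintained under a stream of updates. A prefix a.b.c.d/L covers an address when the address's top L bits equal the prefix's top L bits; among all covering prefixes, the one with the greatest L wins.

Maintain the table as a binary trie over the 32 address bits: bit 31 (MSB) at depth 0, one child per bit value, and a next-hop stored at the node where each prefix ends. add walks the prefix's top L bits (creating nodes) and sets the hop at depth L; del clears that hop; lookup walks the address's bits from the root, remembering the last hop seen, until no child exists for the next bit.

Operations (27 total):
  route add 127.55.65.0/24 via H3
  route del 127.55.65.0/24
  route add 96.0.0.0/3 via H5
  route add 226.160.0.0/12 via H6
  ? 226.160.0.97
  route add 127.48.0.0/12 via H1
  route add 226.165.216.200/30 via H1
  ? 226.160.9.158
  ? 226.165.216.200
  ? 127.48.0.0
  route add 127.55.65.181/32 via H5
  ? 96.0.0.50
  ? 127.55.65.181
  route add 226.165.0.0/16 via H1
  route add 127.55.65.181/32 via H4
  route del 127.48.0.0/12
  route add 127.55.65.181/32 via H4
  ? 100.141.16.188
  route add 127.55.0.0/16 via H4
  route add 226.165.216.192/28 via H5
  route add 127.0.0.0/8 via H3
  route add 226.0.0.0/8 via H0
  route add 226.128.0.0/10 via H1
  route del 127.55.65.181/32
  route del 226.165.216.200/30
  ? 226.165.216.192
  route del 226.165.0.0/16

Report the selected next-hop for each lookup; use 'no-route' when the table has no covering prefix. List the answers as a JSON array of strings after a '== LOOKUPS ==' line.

Apply in order:
  add 127.55.65.0/24 -> H3 at depth 24
  - 127.55.65.0/24 clear@24
  add 96.0.0.0/3 -> H5 at depth 3
  add 226.160.0.0/12 -> H6 at depth 12
  lookup 226.160.0.97: bits 111000101010 walk d0:-→d1:-→d2:-→d3:-→d4:-→d5:-→d6:-→d7:-→d8:-→d9:-→d10:-→d11:-→d12:H6 -> H6
  add 127.48.0.0/12 -> H1 at depth 12
  add 226.165.216.200/30 -> H1 at depth 30
  lookup 226.160.9.158: bits 1110001010100 walk d0:-→d1:-→d2:-→d3:-→d4:-→d5:-→d6:-→d7:-→d8:-→d9:-→d10:-→d11:-→d12:H6→d13:- -> H6
  lookup 226.165.216.200: bits 111000101010010111011000110010 walk d0:-→d1:-→d2:-→d3:-→d4:-→d5:-→d6:-→d7:-→d8:-→d9:-→d10:-→d11:-→d12:H6→d13:-→d14:-→d15:-→d16:-→d17:-→d18:-→d19:-→d20:-→d21:-→d22:-→d23:-→d24:-→d25:-→d26:-→d27:-→d28:-→d29:-→d30:H1 -> H1
  lookup 127.48.0.0: bits 0111111100110 walk d0:-→d1:-→d2:-→d3:H5→d4:-→d5:-→d6:-→d7:-→d8:-→d9:-→d10:-→d11:-→d12:H1→d13:- -> H1
  add 127.55.65.181/32 -> H5 at depth 32
  lookup 96.0.0.50: bits 011 walk d0:-→d1:-→d2:-→d3:H5 -> H5
  lookup 127.55.65.181: bits 01111111001101110100000110110101 walk d0:-→d1:-→d2:-→d3:H5→d4:-→d5:-→d6:-→d7:-→d8:-→d9:-→d10:-→d11:-→d12:H1→d13:-→d14:-→d15:-→d16:-→d17:-→d18:-→d19:-→d20:-→d21:-→d22:-→d23:-→d24:-→d25:-→d26:-→d27:-→d28:-→d29:-→d30:-→d31:-→d32:H5 -> H5
  add 226.165.0.0/16 -> H1 at depth 16
  add 127.55.65.181/32 -> H4 at depth 32
  - 127.48.0.0/12 clear@12
  add 127.55.65.181/32 -> H4 at depth 32
  lookup 100.141.16.188: bits 011 walk d0:-→d1:-→d2:-→d3:H5 -> H5
  add 127.55.0.0/16 -> H4 at depth 16
  add 226.165.216.192/28 -> H5 at depth 28
  add 127.0.0.0/8 -> H3 at depth 8
  add 226.0.0.0/8 -> H0 at depth 8
  add 226.128.0.0/10 -> H1 at depth 10
  - 127.55.65.181/32 clear@32
  - 226.165.216.200/30 clear@30
  lookup 226.165.216.192: bits 1110001010100101110110001100 walk d0:-→d1:-→d2:-→d3:-→d4:-→d5:-→d6:-→d7:-→d8:H0→d9:-→d10:H1→d11:-→d12:H6→d13:-→d14:-→d15:-→d16:H1→d17:-→d18:-→d19:-→d20:-→d21:-→d22:-→d23:-→d24:-→d25:-→d26:-→d27:-→d28:H5 -> H5
  - 226.165.0.0/16 clear@16

== LOOKUPS ==
["H6","H6","H1","H1","H5","H5","H5","H5"]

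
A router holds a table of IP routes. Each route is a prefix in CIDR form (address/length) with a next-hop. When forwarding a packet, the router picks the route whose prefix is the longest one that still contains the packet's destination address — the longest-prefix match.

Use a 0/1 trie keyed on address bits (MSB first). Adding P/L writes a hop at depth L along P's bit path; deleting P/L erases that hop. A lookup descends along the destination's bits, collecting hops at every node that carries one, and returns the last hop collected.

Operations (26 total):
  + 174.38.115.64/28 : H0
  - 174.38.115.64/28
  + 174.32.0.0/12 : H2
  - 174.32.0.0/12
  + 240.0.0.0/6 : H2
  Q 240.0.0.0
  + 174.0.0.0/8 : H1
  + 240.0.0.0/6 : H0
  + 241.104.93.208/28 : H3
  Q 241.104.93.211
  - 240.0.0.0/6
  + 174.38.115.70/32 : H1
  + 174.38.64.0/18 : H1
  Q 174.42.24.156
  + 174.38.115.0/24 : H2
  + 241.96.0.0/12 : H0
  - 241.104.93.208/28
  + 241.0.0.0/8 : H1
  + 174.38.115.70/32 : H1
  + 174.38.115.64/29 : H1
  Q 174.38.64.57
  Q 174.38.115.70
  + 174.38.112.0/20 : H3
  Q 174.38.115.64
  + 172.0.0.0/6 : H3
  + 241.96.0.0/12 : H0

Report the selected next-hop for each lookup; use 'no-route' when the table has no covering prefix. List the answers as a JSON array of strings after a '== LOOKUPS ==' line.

Apply in order:
  + 174.38.115.64/28 (H0) depth=28
  del 174.38.115.64/28 (clear depth 28)
  + 174.32.0.0/12 (H2) depth=12
  del 174.32.0.0/12 (clear depth 12)
  + 240.0.0.0/6 (H2) depth=6
  Q 240.0.0.0: descend 111100 ; hops seen [H2] ; pick H2
  + 174.0.0.0/8 (H1) depth=8
  + 240.0.0.0/6 (H0) depth=6
  + 241.104.93.208/28 (H3) depth=28
  Q 241.104.93.211: descend 1111000101101000010111011101 ; hops seen [H0,H3] ; pick H3
  del 240.0.0.0/6 (clear depth 6)
  + 174.38.115.70/32 (H1) depth=32
  + 174.38.64.0/18 (H1) depth=18
  Q 174.42.24.156: descend 101011100010 ; hops seen [H1] ; pick H1
  + 174.38.115.0/24 (H2) depth=24
  + 241.96.0.0/12 (H0) depth=12
  del 241.104.93.208/28 (clear depth 28)
  + 241.0.0.0/8 (H1) depth=8
  + 174.38.115.70/32 (H1) depth=32
  + 174.38.115.64/29 (H1) depth=29
  Q 174.38.64.57: descend 101011100010011001 ; hops seen [H1,H1] ; pick H1
  Q 174.38.115.70: descend 10101110001001100111001101000110 ; hops seen [H1,H1,H2,H1,H1] ; pick H1
  + 174.38.112.0/20 (H3) depth=20
  Q 174.38.115.64: descend 10101110001001100111001101000 ; hops seen [H1,H1,H3,H2,H1] ; pick H1
  + 172.0.0.0/6 (H3) depth=6
  + 241.96.0.0/12 (H0) depth=12

== LOOKUPS ==
["H2","H3","H1","H1","H1","H1"]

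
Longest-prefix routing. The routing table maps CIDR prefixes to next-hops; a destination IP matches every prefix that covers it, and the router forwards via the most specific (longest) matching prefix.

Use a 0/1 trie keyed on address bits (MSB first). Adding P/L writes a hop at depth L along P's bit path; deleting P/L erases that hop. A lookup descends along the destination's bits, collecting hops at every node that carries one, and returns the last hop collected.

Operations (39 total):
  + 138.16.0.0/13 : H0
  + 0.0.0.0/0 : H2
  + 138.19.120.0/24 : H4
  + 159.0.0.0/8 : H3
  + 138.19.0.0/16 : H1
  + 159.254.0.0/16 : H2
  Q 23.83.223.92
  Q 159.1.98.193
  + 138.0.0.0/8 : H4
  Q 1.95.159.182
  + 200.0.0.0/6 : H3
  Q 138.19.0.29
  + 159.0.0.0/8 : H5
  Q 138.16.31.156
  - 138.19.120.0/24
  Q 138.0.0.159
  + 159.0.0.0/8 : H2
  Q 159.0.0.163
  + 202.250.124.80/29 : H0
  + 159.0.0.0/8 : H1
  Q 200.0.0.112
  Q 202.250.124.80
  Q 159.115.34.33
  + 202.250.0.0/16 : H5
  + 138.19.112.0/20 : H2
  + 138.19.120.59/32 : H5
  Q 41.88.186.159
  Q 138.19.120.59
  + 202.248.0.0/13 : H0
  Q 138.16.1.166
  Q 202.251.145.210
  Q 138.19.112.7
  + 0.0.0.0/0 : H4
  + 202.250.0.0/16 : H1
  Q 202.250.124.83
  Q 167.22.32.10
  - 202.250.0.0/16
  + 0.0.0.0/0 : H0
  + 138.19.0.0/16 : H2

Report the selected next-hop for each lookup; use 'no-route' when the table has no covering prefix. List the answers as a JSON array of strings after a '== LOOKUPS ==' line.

Process each operation:
  add 138.16.0.0/13 -> H0 at depth 13
  add 0.0.0.0/0 -> H2 at depth 0
  add 138.19.120.0/24 -> H4 at depth 24
  add 159.0.0.0/8 -> H3 at depth 8
  add 138.19.0.0/16 -> H1 at depth 16
  add 159.254.0.0/16 -> H2 at depth 16
  ? 23.83.223.92  path d0:H2  best=H2
  ? 159.1.98.193  path d0:H2→d1:-→d2:-→d3:-→d4:-→d5:-→d6:-→d7:-→d8:H3  best=H3
  add 138.0.0.0/8 -> H4 at depth 8
  ? 1.95.159.182  path d0:H2  best=H2
  add 200.0.0.0/6 -> H3 at depth 6
  ? 138.19.0.29  path d0:H2→d1:-→d2:-→d3:-→d4:-→d5:-→d6:-→d7:-→d8:H4→d9:-→d10:-→d11:-→d12:-→d13:H0→d14:-→d15:-→d16:H1→d17:-  best=H1
  add 159.0.0.0/8 -> H5 at depth 8
  ? 138.16.31.156  path d0:H2→d1:-→d2:-→d3:-→d4:-→d5:-→d6:-→d7:-→d8:H4→d9:-→d10:-→d11:-→d12:-→d13:H0→d14:-  best=H0
  del 138.19.120.0/24 (clear depth 24)
  ? 138.0.0.159  path d0:H2→d1:-→d2:-→d3:-→d4:-→d5:-→d6:-→d7:-→d8:H4→d9:-→d10:-→d11:-  best=H4
  add 159.0.0.0/8 -> H2 at depth 8
  ? 159.0.0.163  path d0:H2→d1:-→d2:-→d3:-→d4:-→d5:-→d6:-→d7:-→d8:H2  best=H2
  add 202.250.124.80/29 -> H0 at depth 29
  add 159.0.0.0/8 -> H1 at depth 8
  ? 200.0.0.112  path d0:H2→d1:-→d2:-→d3:-→d4:-→d5:-→d6:H3  best=H3
  ? 202.250.124.80  path d0:H2→d1:-→d2:-→d3:-→d4:-→d5:-→d6:H3→d7:-→d8:-→d9:-→d10:-→d11:-→d12:-→d13:-→d14:-→d15:-→d16:-→d17:-→d18:-→d19:-→d20:-→d21:-→d22:-→d23:-→d24:-→d25:-→d26:-→d27:-→d28:-→d29:H0  best=H0
  ? 159.115.34.33  path d0:H2→d1:-→d2:-→d3:-→d4:-→d5:-→d6:-→d7:-→d8:H1  best=H1
  add 202.250.0.0/16 -> H5 at depth 16
  add 138.19.112.0/20 -> H2 at depth 20
  add 138.19.120.59/32 -> H5 at depth 32
  ? 41.88.186.159  path d0:H2  best=H2
  ? 138.19.120.59  path d0:H2→d1:-→d2:-→d3:-→d4:-→d5:-→d6:-→d7:-→d8:H4→d9:-→d10:-→d11:-→d12:-→d13:H0→d14:-→d15:-→d16:H1→d17:-→d18:-→d19:-→d20:H2→d21:-→d22:-→d23:-→d24:-→d25:-→d26:-→d27:-→d28:-→d29:-→d30:-→d31:-→d32:H5  best=H5
  add 202.248.0.0/13 -> H0 at depth 13
  ? 138.16.1.166  path d0:H2→d1:-→d2:-→d3:-→d4:-→d5:-→d6:-→d7:-→d8:H4→d9:-→d10:-→d11:-→d12:-→d13:H0→d14:-  best=H0
  ? 202.251.145.210  path d0:H2→d1:-→d2:-→d3:-→d4:-→d5:-→d6:H3→d7:-→d8:-→d9:-→d10:-→d11:-→d12:-→d13:H0→d14:-→d15:-  best=H0
  ? 138.19.112.7  path d0:H2→d1:-→d2:-→d3:-→d4:-→d5:-→d6:-→d7:-→d8:H4→d9:-→d10:-→d11:-→d12:-→d13:H0→d14:-→d15:-→d16:H1→d17:-→d18:-→d19:-→d20:H2  best=H2
  add 0.0.0.0/0 -> H4 at depth 0
  add 202.250.0.0/16 -> H1 at depth 16
  ? 202.250.124.83  path d0:H4→d1:-→d2:-→d3:-→d4:-→d5:-→d6:H3→d7:-→d8:-→d9:-→d10:-→d11:-→d12:-→d13:H0→d14:-→d15:-→d16:H1→d17:-→d18:-→d19:-→d20:-→d21:-→d22:-→d23:-→d24:-→d25:-→d26:-→d27:-→d28:-→d29:H0  best=H0
  ? 167.22.32.10  path d0:H4→d1:-→d2:-  best=H4
  del 202.250.0.0/16 (clear depth 16)
  add 0.0.0.0/0 -> H0 at depth 0
  add 138.19.0.0/16 -> H2 at depth 16

== LOOKUPS ==
["H2","H3","H2","H1","H0","H4","H2","H3","H0","H1","H2","H5","H0","H0","H2","H0","H4"]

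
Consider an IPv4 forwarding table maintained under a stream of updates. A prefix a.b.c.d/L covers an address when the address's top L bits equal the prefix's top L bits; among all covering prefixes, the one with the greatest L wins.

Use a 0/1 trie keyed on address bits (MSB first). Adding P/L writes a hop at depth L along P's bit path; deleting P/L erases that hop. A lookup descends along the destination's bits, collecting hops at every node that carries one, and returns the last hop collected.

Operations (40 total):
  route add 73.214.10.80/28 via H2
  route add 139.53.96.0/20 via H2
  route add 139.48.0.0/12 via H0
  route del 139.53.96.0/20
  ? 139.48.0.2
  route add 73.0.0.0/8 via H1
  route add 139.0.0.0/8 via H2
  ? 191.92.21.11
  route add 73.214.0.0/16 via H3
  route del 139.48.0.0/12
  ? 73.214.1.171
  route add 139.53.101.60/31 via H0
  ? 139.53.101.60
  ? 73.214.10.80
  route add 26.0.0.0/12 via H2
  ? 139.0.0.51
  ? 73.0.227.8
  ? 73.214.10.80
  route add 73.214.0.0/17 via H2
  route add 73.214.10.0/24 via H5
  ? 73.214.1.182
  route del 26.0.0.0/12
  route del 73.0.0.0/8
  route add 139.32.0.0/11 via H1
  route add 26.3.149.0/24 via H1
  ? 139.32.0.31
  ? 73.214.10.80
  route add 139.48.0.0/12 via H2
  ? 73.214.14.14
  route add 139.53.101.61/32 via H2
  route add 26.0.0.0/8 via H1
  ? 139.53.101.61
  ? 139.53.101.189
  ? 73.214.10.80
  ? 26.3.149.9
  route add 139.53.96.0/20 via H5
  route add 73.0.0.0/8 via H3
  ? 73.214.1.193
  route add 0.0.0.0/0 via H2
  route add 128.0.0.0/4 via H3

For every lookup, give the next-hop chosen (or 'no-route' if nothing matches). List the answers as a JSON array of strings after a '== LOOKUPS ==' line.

Apply in order:
  + 73.214.10.80/28 (H2) depth=28
  + 139.53.96.0/20 (H2) depth=20
  + 139.48.0.0/12 (H0) depth=12
  del 139.53.96.0/20 (clear depth 20)
  lookup 139.48.0.2: bits 1000101100110 walk d0:-→d1:-→d2:-→d3:-→d4:-→d5:-→d6:-→d7:-→d8:-→d9:-→d10:-→d11:-→d12:H0→d13:- -> H0
  + 73.0.0.0/8 (H1) depth=8
  + 139.0.0.0/8 (H2) depth=8
  lookup 191.92.21.11: bits 10 walk d0:-→d1:-→d2:- -> no-route
  + 73.214.0.0/16 (H3) depth=16
  del 139.48.0.0/12 (clear depth 12)
  lookup 73.214.1.171: bits 01001001110101100000 walk d0:-→d1:-→d2:-→d3:-→d4:-→d5:-→d6:-→d7:-→d8:H1→d9:-→d10:-→d11:-→d12:-→d13:-→d14:-→d15:-→d16:H3→d17:-→d18:-→d19:-→d20:- -> H3
  + 139.53.101.60/31 (H0) depth=31
  lookup 139.53.101.60: bits 1000101100110101011001010011110 walk d0:-→d1:-→d2:-→d3:-→d4:-→d5:-→d6:-→d7:-→d8:H2→d9:-→d10:-→d11:-→d12:-→d13:-→d14:-→d15:-→d16:-→d17:-→d18:-→d19:-→d20:-→d21:-→d22:-→d23:-→d24:-→d25:-→d26:-→d27:-→d28:-→d29:-→d30:-→d31:H0 -> H0
  lookup 73.214.10.80: bits 0100100111010110000010100101 walk d0:-→d1:-→d2:-→d3:-→d4:-→d5:-→d6:-→d7:-→d8:H1→d9:-→d10:-→d11:-→d12:-→d13:-→d14:-→d15:-→d16:H3→d17:-→d18:-→d19:-→d20:-→d21:-→d22:-→d23:-→d24:-→d25:-→d26:-→d27:-→d28:H2 -> H2
  + 26.0.0.0/12 (H2) depth=12
  lookup 139.0.0.51: bits 1000101100 walk d0:-→d1:-→d2:-→d3:-→d4:-→d5:-→d6:-→d7:-→d8:H2→d9:-→d10:- -> H2
  lookup 73.0.227.8: bits 01001001 walk d0:-→d1:-→d2:-→d3:-→d4:-→d5:-→d6:-→d7:-→d8:H1 -> H1
  lookup 73.214.10.80: bits 0100100111010110000010100101 walk d0:-→d1:-→d2:-→d3:-→d4:-→d5:-→d6:-→d7:-→d8:H1→d9:-→d10:-→d11:-→d12:-→d13:-→d14:-→d15:-→d16:H3→d17:-→d18:-→d19:-→d20:-→d21:-→d22:-→d23:-→d24:-→d25:-→d26:-→d27:-→d28:H2 -> H2
  + 73.214.0.0/17 (H2) depth=17
  + 73.214.10.0/24 (H5) depth=24
  lookup 73.214.1.182: bits 01001001110101100000 walk d0:-→d1:-→d2:-→d3:-→d4:-→d5:-→d6:-→d7:-→d8:H1→d9:-→d10:-→d11:-→d12:-→d13:-→d14:-→d15:-→d16:H3→d17:H2→d18:-→d19:-→d20:- -> H2
  del 26.0.0.0/12 (clear depth 12)
  del 73.0.0.0/8 (clear depth 8)
  + 139.32.0.0/11 (H1) depth=11
  + 26.3.149.0/24 (H1) depth=24
  lookup 139.32.0.31: bits 10001011001 walk d0:-→d1:-→d2:-→d3:-→d4:-→d5:-→d6:-→d7:-→d8:H2→d9:-→d10:-→d11:H1 -> H1
  lookup 73.214.10.80: bits 0100100111010110000010100101 walk d0:-→d1:-→d2:-→d3:-→d4:-→d5:-→d6:-→d7:-→d8:-→d9:-→d10:-→d11:-→d12:-→d13:-→d14:-→d15:-→d16:H3→d17:H2→d18:-→d19:-→d20:-→d21:-→d22:-→d23:-→d24:H5→d25:-→d26:-→d27:-→d28:H2 -> H2
  + 139.48.0.0/12 (H2) depth=12
  lookup 73.214.14.14: bits 010010011101011000001 walk d0:-→d1:-→d2:-→d3:-→d4:-→d5:-→d6:-→d7:-→d8:-→d9:-→d10:-→d11:-→d12:-→d13:-→d14:-→d15:-→d16:H3→d17:H2→d18:-→d19:-→d20:-→d21:- -> H2
  + 139.53.101.61/32 (H2) depth=32
  + 26.0.0.0/8 (H1) depth=8
  lookup 139.53.101.61: bits 10001011001101010110010100111101 walk d0:-→d1:-→d2:-→d3:-→d4:-→d5:-→d6:-→d7:-→d8:H2→d9:-→d10:-→d11:H1→d12:H2→d13:-→d14:-→d15:-→d16:-→d17:-→d18:-→d19:-→d20:-→d21:-→d22:-→d23:-→d24:-→d25:-→d26:-→d27:-→d28:-→d29:-→d30:-→d31:H0→d32:H2 -> H2
  lookup 139.53.101.189: bits 100010110011010101100101 walk d0:-→d1:-→d2:-→d3:-→d4:-→d5:-→d6:-→d7:-→d8:H2→d9:-→d10:-→d11:H1→d12:H2→d13:-→d14:-→d15:-→d16:-→d17:-→d18:-→d19:-→d20:-→d21:-→d22:-→d23:-→d24:- -> H2
  lookup 73.214.10.80: bits 0100100111010110000010100101 walk d0:-→d1:-→d2:-→d3:-→d4:-→d5:-→d6:-→d7:-→d8:-→d9:-→d10:-→d11:-→d12:-→d13:-→d14:-→d15:-→d16:H3→d17:H2→d18:-→d19:-→d20:-→d21:-→d22:-→d23:-→d24:H5→d25:-→d26:-→d27:-→d28:H2 -> H2
  lookup 26.3.149.9: bits 000110100000001110010101 walk d0:-→d1:-→d2:-→d3:-→d4:-→d5:-→d6:-→d7:-→d8:H1→d9:-→d10:-→d11:-→d12:-→d13:-→d14:-→d15:-→d16:-→d17:-→d18:-→d19:-→d20:-→d21:-→d22:-→d23:-→d24:H1 -> H1
  + 139.53.96.0/20 (H5) depth=20
  + 73.0.0.0/8 (H3) depth=8
  lookup 73.214.1.193: bits 01001001110101100000 walk d0:-→d1:-→d2:-→d3:-→d4:-→d5:-→d6:-→d7:-→d8:H3→d9:-→d10:-→d11:-→d12:-→d13:-→d14:-→d15:-→d16:H3→d17:H2→d18:-→d19:-→d20:- -> H2
  + 0.0.0.0/0 (H2) depth=0
  + 128.0.0.0/4 (H3) depth=4

== LOOKUPS ==
["H0","no-route","H3","H0","H2","H2","H1","H2","H2","H1","H2","H2","H2","H2","H2","H1","H2"]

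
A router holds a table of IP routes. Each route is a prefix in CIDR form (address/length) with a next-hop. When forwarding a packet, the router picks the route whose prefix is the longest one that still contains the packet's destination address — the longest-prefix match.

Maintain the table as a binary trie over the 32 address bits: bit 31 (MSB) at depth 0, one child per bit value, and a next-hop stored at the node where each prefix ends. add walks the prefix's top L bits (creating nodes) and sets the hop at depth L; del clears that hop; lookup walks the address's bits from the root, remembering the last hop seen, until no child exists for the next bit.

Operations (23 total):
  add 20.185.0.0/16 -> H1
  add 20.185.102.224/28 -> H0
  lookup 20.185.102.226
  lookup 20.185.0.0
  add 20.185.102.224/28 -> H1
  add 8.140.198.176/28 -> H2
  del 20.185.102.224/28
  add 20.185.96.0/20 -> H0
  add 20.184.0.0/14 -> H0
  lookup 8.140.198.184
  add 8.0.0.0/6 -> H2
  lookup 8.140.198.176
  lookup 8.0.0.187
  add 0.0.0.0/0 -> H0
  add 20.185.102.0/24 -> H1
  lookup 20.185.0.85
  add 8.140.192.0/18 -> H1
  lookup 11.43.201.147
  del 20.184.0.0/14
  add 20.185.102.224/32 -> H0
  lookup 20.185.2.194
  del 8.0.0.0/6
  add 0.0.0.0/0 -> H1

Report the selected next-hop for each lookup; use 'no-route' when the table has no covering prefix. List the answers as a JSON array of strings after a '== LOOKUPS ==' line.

Apply in order:
  + 20.185.0.0/16 (H1) depth=16
  + 20.185.102.224/28 (H0) depth=28
  Q 20.185.102.226: descend 0001010010111001011001101110 ; hops seen [H1,H0] ; pick H0
  Q 20.185.0.0: descend 00010100101110010 ; hops seen [H1] ; pick H1
  + 20.185.102.224/28 (H1) depth=28
  + 8.140.198.176/28 (H2) depth=28
  - 20.185.102.224/28 clear@28
  + 20.185.96.0/20 (H0) depth=20
  + 20.184.0.0/14 (H0) depth=14
  Q 8.140.198.184: descend 0000100010001100110001101011 ; hops seen [H2] ; pick H2
  + 8.0.0.0/6 (H2) depth=6
  Q 8.140.198.176: descend 0000100010001100110001101011 ; hops seen [H2,H2] ; pick H2
  Q 8.0.0.187: descend 00001000 ; hops seen [H2] ; pick H2
  + 0.0.0.0/0 (H0) depth=0
  + 20.185.102.0/24 (H1) depth=24
  Q 20.185.0.85: descend 00010100101110010 ; hops seen [H0,H0,H1] ; pick H1
  + 8.140.192.0/18 (H1) depth=18
  Q 11.43.201.147: descend 000010 ; hops seen [H0,H2] ; pick H2
  - 20.184.0.0/14 clear@14
  + 20.185.102.224/32 (H0) depth=32
  Q 20.185.2.194: descend 00010100101110010 ; hops seen [H0,H1] ; pick H1
  - 8.0.0.0/6 clear@6
  + 0.0.0.0/0 (H1) depth=0

== LOOKUPS ==
["H0","H1","H2","H2","H2","H1","H2","H1"]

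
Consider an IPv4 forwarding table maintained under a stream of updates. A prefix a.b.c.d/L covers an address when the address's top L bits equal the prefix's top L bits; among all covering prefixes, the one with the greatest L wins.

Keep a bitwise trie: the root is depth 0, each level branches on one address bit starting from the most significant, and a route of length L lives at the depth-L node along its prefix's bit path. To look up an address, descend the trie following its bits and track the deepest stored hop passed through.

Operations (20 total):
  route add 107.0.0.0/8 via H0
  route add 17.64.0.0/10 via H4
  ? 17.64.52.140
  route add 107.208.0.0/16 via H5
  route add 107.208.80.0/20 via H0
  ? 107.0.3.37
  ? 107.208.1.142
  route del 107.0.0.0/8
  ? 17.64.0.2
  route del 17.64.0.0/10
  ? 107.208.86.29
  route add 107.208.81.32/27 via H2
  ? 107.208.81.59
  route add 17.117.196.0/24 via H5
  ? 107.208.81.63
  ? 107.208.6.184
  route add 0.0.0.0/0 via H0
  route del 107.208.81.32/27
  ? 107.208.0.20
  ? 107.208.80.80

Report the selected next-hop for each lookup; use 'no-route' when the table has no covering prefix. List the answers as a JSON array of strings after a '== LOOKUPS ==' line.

Process each operation:
  + 107.0.0.0/8 (H0) depth=8
  + 17.64.0.0/10 (H4) depth=10
  ? 17.64.52.140  path d0:-→d1:-→d2:-→d3:-→d4:-→d5:-→d6:-→d7:-→d8:-→d9:-→d10:H4  best=H4
  + 107.208.0.0/16 (H5) depth=16
  + 107.208.80.0/20 (H0) depth=20
  ? 107.0.3.37  path d0:-→d1:-→d2:-→d3:-→d4:-→d5:-→d6:-→d7:-→d8:H0  best=H0
  ? 107.208.1.142  path d0:-→d1:-→d2:-→d3:-→d4:-→d5:-→d6:-→d7:-→d8:H0→d9:-→d10:-→d11:-→d12:-→d13:-→d14:-→d15:-→d16:H5→d17:-  best=H5
  - 107.0.0.0/8 clear@8
  ? 17.64.0.2  path d0:-→d1:-→d2:-→d3:-→d4:-→d5:-→d6:-→d7:-→d8:-→d9:-→d10:H4  best=H4
  - 17.64.0.0/10 clear@10
  ? 107.208.86.29  path d0:-→d1:-→d2:-→d3:-→d4:-→d5:-→d6:-→d7:-→d8:-→d9:-→d10:-→d11:-→d12:-→d13:-→d14:-→d15:-→d16:H5→d17:-→d18:-→d19:-→d20:H0  best=H0
  + 107.208.81.32/27 (H2) depth=27
  ? 107.208.81.59  path d0:-→d1:-→d2:-→d3:-→d4:-→d5:-→d6:-→d7:-→d8:-→d9:-→d10:-→d11:-→d12:-→d13:-→d14:-→d15:-→d16:H5→d17:-→d18:-→d19:-→d20:H0→d21:-→d22:-→d23:-→d24:-→d25:-→d26:-→d27:H2  best=H2
  + 17.117.196.0/24 (H5) depth=24
  ? 107.208.81.63  path d0:-→d1:-→d2:-→d3:-→d4:-→d5:-→d6:-→d7:-→d8:-→d9:-→d10:-→d11:-→d12:-→d13:-→d14:-→d15:-→d16:H5→d17:-→d18:-→d19:-→d20:H0→d21:-→d22:-→d23:-→d24:-→d25:-→d26:-→d27:H2  best=H2
  ? 107.208.6.184  path d0:-→d1:-→d2:-→d3:-→d4:-→d5:-→d6:-→d7:-→d8:-→d9:-→d10:-→d11:-→d12:-→d13:-→d14:-→d15:-→d16:H5→d17:-  best=H5
  + 0.0.0.0/0 (H0) depth=0
  - 107.208.81.32/27 clear@27
  ? 107.208.0.20  path d0:H0→d1:-→d2:-→d3:-→d4:-→d5:-→d6:-→d7:-→d8:-→d9:-→d10:-→d11:-→d12:-→d13:-→d14:-→d15:-→d16:H5→d17:-  best=H5
  ? 107.208.80.80  path d0:H0→d1:-→d2:-→d3:-→d4:-→d5:-→d6:-→d7:-→d8:-→d9:-→d10:-→d11:-→d12:-→d13:-→d14:-→d15:-→d16:H5→d17:-→d18:-→d19:-→d20:H0→d21:-→d22:-→d23:-  best=H0

== LOOKUPS ==
["H4","H0","H5","H4","H0","H2","H2","H5","H5","H0"]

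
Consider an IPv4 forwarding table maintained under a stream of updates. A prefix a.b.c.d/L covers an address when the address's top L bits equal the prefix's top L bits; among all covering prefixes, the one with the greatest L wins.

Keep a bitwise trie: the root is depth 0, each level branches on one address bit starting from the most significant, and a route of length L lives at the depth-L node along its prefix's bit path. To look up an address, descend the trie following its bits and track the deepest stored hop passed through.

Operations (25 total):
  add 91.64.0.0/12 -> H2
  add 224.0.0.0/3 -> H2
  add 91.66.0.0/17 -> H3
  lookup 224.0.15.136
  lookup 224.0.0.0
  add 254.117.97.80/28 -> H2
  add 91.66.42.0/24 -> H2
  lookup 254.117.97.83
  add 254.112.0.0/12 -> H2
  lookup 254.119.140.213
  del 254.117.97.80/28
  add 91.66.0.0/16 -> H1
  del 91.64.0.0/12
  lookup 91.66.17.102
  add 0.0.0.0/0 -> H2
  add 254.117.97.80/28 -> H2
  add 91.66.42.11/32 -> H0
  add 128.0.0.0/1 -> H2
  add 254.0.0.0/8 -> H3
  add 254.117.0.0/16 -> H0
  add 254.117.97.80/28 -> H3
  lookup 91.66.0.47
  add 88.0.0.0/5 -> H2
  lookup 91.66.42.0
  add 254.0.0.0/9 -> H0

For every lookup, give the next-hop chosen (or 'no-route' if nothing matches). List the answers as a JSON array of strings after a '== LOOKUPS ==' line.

Trace:
  add 91.64.0.0/12 -> H2 at depth 12
  add 224.0.0.0/3 -> H2 at depth 3
  add 91.66.0.0/17 -> H3 at depth 17
  Q 224.0.15.136: descend 111 ; hops seen [H2] ; pick H2
  Q 224.0.0.0: descend 111 ; hops seen [H2] ; pick H2
  add 254.117.97.80/28 -> H2 at depth 28
  add 91.66.42.0/24 -> H2 at depth 24
  Q 254.117.97.83: descend 1111111001110101011000010101 ; hops seen [H2,H2] ; pick H2
  add 254.112.0.0/12 -> H2 at depth 12
  Q 254.119.140.213: descend 11111110011101 ; hops seen [H2,H2] ; pick H2
  - 254.117.97.80/28 clear@28
  add 91.66.0.0/16 -> H1 at depth 16
  - 91.64.0.0/12 clear@12
  Q 91.66.17.102: descend 010110110100001000 ; hops seen [H1,H3] ; pick H3
  add 0.0.0.0/0 -> H2 at depth 0
  add 254.117.97.80/28 -> H2 at depth 28
  add 91.66.42.11/32 -> H0 at depth 32
  add 128.0.0.0/1 -> H2 at depth 1
  add 254.0.0.0/8 -> H3 at depth 8
  add 254.117.0.0/16 -> H0 at depth 16
  add 254.117.97.80/28 -> H3 at depth 28
  Q 91.66.0.47: descend 010110110100001000 ; hops seen [H2,H1,H3] ; pick H3
  add 88.0.0.0/5 -> H2 at depth 5
  Q 91.66.42.0: descend 0101101101000010001010100000 ; hops seen [H2,H2,H1,H3,H2] ; pick H2
  add 254.0.0.0/9 -> H0 at depth 9

== LOOKUPS ==
["H2","H2","H2","H2","H3","H3","H2"]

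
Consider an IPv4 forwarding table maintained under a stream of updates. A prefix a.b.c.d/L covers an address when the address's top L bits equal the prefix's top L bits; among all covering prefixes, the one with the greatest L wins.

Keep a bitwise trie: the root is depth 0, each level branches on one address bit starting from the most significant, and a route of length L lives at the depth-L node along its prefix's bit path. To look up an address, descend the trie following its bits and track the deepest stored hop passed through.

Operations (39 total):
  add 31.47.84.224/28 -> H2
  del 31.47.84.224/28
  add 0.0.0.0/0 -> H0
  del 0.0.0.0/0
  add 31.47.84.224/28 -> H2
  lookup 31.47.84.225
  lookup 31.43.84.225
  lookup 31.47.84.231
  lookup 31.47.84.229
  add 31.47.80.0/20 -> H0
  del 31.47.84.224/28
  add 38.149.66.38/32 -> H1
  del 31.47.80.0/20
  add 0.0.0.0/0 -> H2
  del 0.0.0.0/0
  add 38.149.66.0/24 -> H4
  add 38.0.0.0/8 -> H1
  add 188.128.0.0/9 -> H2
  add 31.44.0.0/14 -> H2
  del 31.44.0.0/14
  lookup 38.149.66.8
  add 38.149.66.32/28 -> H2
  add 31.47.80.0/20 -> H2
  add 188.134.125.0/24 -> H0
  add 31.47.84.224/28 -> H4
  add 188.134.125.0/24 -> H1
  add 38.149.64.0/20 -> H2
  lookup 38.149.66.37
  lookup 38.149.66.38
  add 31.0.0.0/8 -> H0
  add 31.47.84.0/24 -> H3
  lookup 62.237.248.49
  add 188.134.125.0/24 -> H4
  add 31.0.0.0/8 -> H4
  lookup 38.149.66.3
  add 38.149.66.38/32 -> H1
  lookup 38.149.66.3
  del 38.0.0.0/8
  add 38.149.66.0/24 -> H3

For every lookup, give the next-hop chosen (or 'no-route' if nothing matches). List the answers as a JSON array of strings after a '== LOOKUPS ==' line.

Trace:
  + 31.47.84.224/28 (H2) depth=28
  - 31.47.84.224/28 clear@28
  + 0.0.0.0/0 (H0) depth=0
  - 0.0.0.0/0 clear@0
  + 31.47.84.224/28 (H2) depth=28
  Q 31.47.84.225: descend 0001111100101111010101001110 ; hops seen [H2] ; pick H2
  Q 31.43.84.225: descend 0001111100101 ; hops seen [∅] ; pick no-route
  Q 31.47.84.231: descend 0001111100101111010101001110 ; hops seen [H2] ; pick H2
  Q 31.47.84.229: descend 0001111100101111010101001110 ; hops seen [H2] ; pick H2
  + 31.47.80.0/20 (H0) depth=20
  - 31.47.84.224/28 clear@28
  + 38.149.66.38/32 (H1) depth=32
  - 31.47.80.0/20 clear@20
  + 0.0.0.0/0 (H2) depth=0
  - 0.0.0.0/0 clear@0
  + 38.149.66.0/24 (H4) depth=24
  + 38.0.0.0/8 (H1) depth=8
  + 188.128.0.0/9 (H2) depth=9
  + 31.44.0.0/14 (H2) depth=14
  - 31.44.0.0/14 clear@14
  Q 38.149.66.8: descend 00100110100101010100001000 ; hops seen [H1,H4] ; pick H4
  + 38.149.66.32/28 (H2) depth=28
  + 31.47.80.0/20 (H2) depth=20
  + 188.134.125.0/24 (H0) depth=24
  + 31.47.84.224/28 (H4) depth=28
  + 188.134.125.0/24 (H1) depth=24
  + 38.149.64.0/20 (H2) depth=20
  Q 38.149.66.37: descend 001001101001010101000010001001 ; hops seen [H1,H2,H4,H2] ; pick H2
  Q 38.149.66.38: descend 00100110100101010100001000100110 ; hops seen [H1,H2,H4,H2,H1] ; pick H1
  + 31.0.0.0/8 (H0) depth=8
  + 31.47.84.0/24 (H3) depth=24
  Q 62.237.248.49: descend 001 ; hops seen [∅] ; pick no-route
  + 188.134.125.0/24 (H4) depth=24
  + 31.0.0.0/8 (H4) depth=8
  Q 38.149.66.3: descend 00100110100101010100001000 ; hops seen [H1,H2,H4] ; pick H4
  + 38.149.66.38/32 (H1) depth=32
  Q 38.149.66.3: descend 00100110100101010100001000 ; hops seen [H1,H2,H4] ; pick H4
  - 38.0.0.0/8 clear@8
  + 38.149.66.0/24 (H3) depth=24

== LOOKUPS ==
["H2","no-route","H2","H2","H4","H2","H1","no-route","H4","H4"]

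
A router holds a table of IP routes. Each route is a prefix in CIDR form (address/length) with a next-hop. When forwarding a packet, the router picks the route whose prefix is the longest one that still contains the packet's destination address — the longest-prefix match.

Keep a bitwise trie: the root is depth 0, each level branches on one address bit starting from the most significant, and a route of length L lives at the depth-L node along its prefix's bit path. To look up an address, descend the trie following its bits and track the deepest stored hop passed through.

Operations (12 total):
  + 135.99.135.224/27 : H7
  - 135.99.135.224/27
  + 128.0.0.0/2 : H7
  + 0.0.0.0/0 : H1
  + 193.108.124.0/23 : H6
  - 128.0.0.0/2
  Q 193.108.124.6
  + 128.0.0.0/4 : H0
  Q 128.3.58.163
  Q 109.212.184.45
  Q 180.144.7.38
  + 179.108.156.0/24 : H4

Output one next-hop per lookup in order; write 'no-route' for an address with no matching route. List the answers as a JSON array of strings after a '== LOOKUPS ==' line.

Trace:
  + 135.99.135.224/27 (H7) depth=27
  - 135.99.135.224/27 clear@27
  + 128.0.0.0/2 (H7) depth=2
  + 0.0.0.0/0 (H1) depth=0
  + 193.108.124.0/23 (H6) depth=23
  - 128.0.0.0/2 clear@2
  ? 193.108.124.6  path d0:H1→d1:-→d2:-→d3:-→d4:-→d5:-→d6:-→d7:-→d8:-→d9:-→d10:-→d11:-→d12:-→d13:-→d14:-→d15:-→d16:-→d17:-→d18:-→d19:-→d20:-→d21:-→d22:-→d23:H6  best=H6
  + 128.0.0.0/4 (H0) depth=4
  ? 128.3.58.163  path d0:H1→d1:-→d2:-→d3:-→d4:H0→d5:-  best=H0
  ? 109.212.184.45  path d0:H1  best=H1
  ? 180.144.7.38  path d0:H1→d1:-→d2:-  best=H1
  + 179.108.156.0/24 (H4) depth=24

== LOOKUPS ==
["H6","H0","H1","H1"]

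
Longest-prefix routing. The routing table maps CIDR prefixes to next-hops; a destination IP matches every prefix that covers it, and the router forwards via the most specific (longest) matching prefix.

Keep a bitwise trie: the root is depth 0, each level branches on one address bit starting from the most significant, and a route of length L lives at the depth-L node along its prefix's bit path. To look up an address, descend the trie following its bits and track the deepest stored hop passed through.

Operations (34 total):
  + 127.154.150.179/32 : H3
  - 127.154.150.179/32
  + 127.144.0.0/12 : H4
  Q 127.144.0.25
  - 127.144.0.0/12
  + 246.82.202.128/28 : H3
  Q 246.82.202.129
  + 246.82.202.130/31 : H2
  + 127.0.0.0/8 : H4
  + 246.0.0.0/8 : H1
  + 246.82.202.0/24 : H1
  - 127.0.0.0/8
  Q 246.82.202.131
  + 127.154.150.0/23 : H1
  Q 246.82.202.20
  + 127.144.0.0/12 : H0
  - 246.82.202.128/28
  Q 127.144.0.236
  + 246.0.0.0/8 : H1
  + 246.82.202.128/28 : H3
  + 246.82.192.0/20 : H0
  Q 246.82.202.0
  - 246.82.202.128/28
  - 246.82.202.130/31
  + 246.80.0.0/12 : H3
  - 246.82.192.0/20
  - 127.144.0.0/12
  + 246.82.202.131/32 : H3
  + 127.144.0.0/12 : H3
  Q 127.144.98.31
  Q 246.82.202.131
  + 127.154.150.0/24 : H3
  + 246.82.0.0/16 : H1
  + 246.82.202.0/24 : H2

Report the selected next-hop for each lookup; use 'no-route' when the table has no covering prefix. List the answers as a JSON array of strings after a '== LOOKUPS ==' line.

Process each operation:
  + 127.154.150.179/32 (H3) depth=32
  - 127.154.150.179/32 clear@32
  + 127.144.0.0/12 (H4) depth=12
  ? 127.144.0.25  path d0:-→d1:-→d2:-→d3:-→d4:-→d5:-→d6:-→d7:-→d8:-→d9:-→d10:-→d11:-→d12:H4  best=H4
  - 127.144.0.0/12 clear@12
  + 246.82.202.128/28 (H3) depth=28
  ? 246.82.202.129  path d0:-→d1:-→d2:-→d3:-→d4:-→d5:-→d6:-→d7:-→d8:-→d9:-→d10:-→d11:-→d12:-→d13:-→d14:-→d15:-→d16:-→d17:-→d18:-→d19:-→d20:-→d21:-→d22:-→d23:-→d24:-→d25:-→d26:-→d27:-→d28:H3  best=H3
  + 246.82.202.130/31 (H2) depth=31
  + 127.0.0.0/8 (H4) depth=8
  + 246.0.0.0/8 (H1) depth=8
  + 246.82.202.0/24 (H1) depth=24
  - 127.0.0.0/8 clear@8
  ? 246.82.202.131  path d0:-→d1:-→d2:-→d3:-→d4:-→d5:-→d6:-→d7:-→d8:H1→d9:-→d10:-→d11:-→d12:-→d13:-→d14:-→d15:-→d16:-→d17:-→d18:-→d19:-→d20:-→d21:-→d22:-→d23:-→d24:H1→d25:-→d26:-→d27:-→d28:H3→d29:-→d30:-→d31:H2  best=H2
  + 127.154.150.0/23 (H1) depth=23
  ? 246.82.202.20  path d0:-→d1:-→d2:-→d3:-→d4:-→d5:-→d6:-→d7:-→d8:H1→d9:-→d10:-→d11:-→d12:-→d13:-→d14:-→d15:-→d16:-→d17:-→d18:-→d19:-→d20:-→d21:-→d22:-→d23:-→d24:H1  best=H1
  + 127.144.0.0/12 (H0) depth=12
  - 246.82.202.128/28 clear@28
  ? 127.144.0.236  path d0:-→d1:-→d2:-→d3:-→d4:-→d5:-→d6:-→d7:-→d8:-→d9:-→d10:-→d11:-→d12:H0  best=H0
  + 246.0.0.0/8 (H1) depth=8
  + 246.82.202.128/28 (H3) depth=28
  + 246.82.192.0/20 (H0) depth=20
  ? 246.82.202.0  path d0:-→d1:-→d2:-→d3:-→d4:-→d5:-→d6:-→d7:-→d8:H1→d9:-→d10:-→d11:-→d12:-→d13:-→d14:-→d15:-→d16:-→d17:-→d18:-→d19:-→d20:H0→d21:-→d22:-→d23:-→d24:H1  best=H1
  - 246.82.202.128/28 clear@28
  - 246.82.202.130/31 clear@31
  + 246.80.0.0/12 (H3) depth=12
  - 246.82.192.0/20 clear@20
  - 127.144.0.0/12 clear@12
  + 246.82.202.131/32 (H3) depth=32
  + 127.144.0.0/12 (H3) depth=12
  ? 127.144.98.31  path d0:-→d1:-→d2:-→d3:-→d4:-→d5:-→d6:-→d7:-→d8:-→d9:-→d10:-→d11:-→d12:H3  best=H3
  ? 246.82.202.131  path d0:-→d1:-→d2:-→d3:-→d4:-→d5:-→d6:-→d7:-→d8:H1→d9:-→d10:-→d11:-→d12:H3→d13:-→d14:-→d15:-→d16:-→d17:-→d18:-→d19:-→d20:-→d21:-→d22:-→d23:-→d24:H1→d25:-→d26:-→d27:-→d28:-→d29:-→d30:-→d31:-→d32:H3  best=H3
  + 127.154.150.0/24 (H3) depth=24
  + 246.82.0.0/16 (H1) depth=16
  + 246.82.202.0/24 (H2) depth=24

== LOOKUPS ==
["H4","H3","H2","H1","H0","H1","H3","H3"]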